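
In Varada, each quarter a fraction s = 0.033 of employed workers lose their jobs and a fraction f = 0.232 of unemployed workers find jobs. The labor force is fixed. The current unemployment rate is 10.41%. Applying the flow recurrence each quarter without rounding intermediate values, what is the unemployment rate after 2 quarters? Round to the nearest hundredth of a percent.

Unemployment rate after two quarters ≈ 11.35%.

With a fixed labor force, u_{t+1} = u_t + s·(1−u_t) − f·u_t = u_t·(1−s−f) + s.
Here 1−s−f = 0.735 and s = 0.033.
u_1 = 0.104100 × 0.735 + 0.033 = 0.109513.
u_2 = 0.109513 × 0.735 + 0.033 = 0.113492.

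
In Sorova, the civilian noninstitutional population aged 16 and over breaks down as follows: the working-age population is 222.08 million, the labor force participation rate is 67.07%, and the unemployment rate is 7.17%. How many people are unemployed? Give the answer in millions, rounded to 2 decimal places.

About 10.68 million are unemployed.

Labor force = 0.6707 × 222.08 = 148.95 million.
Unemployed = 0.0717 × 148.95 ≈ 10.68 million.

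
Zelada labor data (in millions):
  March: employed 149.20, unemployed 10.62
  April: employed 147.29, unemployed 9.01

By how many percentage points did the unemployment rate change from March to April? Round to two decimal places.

The unemployment rate changed by −0.88 percentage points.

March: labor force = 149.20 + 10.62 = 159.82; u = 10.62/159.82 = 6.64%.
April: labor force = 147.29 + 9.01 = 156.30; u = 9.01/156.30 = 5.76%.
Change = 5.76% − 6.64% = −0.88 pp.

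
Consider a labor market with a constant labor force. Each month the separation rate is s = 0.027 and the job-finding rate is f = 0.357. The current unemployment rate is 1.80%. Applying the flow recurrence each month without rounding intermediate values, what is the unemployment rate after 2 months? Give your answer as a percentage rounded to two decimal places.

Unemployment rate after two months ≈ 5.05%.

With a fixed labor force, u_{t+1} = u_t + s·(1−u_t) − f·u_t = u_t·(1−s−f) + s.
Here 1−s−f = 0.616 and s = 0.027.
u_1 = 0.018000 × 0.616 + 0.027 = 0.038088.
u_2 = 0.038088 × 0.616 + 0.027 = 0.050462.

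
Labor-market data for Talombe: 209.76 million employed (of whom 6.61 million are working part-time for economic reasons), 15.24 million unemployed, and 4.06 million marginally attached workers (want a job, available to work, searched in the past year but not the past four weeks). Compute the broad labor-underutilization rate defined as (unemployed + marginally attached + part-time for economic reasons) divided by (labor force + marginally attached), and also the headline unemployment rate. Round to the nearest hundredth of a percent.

Labor force = 209.76 + 15.24 = 225.00 million.
Numerator = 15.24 + 4.06 + 6.61 = 25.91 million.
Denominator = 225.00 + 4.06 = 229.06 million.
Broad rate = 25.91 / 229.06 = 11.31%.
Headline unemployment rate = 15.24 / 225.00 = 6.77%.

Broad underutilization rate ≈ 11.31%; headline unemployment rate ≈ 6.77%.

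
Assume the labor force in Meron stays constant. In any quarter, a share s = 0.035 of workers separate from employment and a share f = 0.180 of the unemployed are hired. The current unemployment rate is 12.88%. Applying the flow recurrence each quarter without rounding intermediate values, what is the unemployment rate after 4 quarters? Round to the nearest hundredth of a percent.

Unemployment rate after four quarters ≈ 14.99%.

With a fixed labor force, u_{t+1} = u_t + s·(1−u_t) − f·u_t = u_t·(1−s−f) + s.
Here 1−s−f = 0.785 and s = 0.035.
u_1 = 0.128800 × 0.785 + 0.035 = 0.136108.
u_2 = 0.136108 × 0.785 + 0.035 = 0.141845.
u_3 = 0.141845 × 0.785 + 0.035 = 0.146348.
u_4 = 0.146348 × 0.785 + 0.035 = 0.149883.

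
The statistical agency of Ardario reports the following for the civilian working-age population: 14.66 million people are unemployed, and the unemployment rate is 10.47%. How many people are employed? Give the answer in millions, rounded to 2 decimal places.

Labor force = U / u = 14.66 / 0.1047 ≈ 140.02 million.
Employed = labor force − unemployed = 140.02 − 14.66 = 125.36 million.

About 125.36 million are employed.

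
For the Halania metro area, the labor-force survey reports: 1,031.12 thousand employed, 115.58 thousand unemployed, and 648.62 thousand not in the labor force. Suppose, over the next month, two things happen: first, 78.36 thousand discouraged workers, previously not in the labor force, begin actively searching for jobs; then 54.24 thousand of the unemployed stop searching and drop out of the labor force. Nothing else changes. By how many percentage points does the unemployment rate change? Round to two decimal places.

Initially, labor force = 1,031.12 + 115.58 = 1,146.70 thousand, so u = 115.58/1,146.70 = 10.08%.
After the first change, unemployed and labor force both rise by 78.36 → E = 1,031.12, U = 193.94, labor force = 1,225.06 thousand.
After the second change, unemployed and labor force both fall by 54.24 → E = 1,031.12, U = 139.70, labor force = 1,170.82 thousand.
New unemployment rate = 139.70 / 1,170.82 = 11.93%.
Change = 11.93% − 10.08% = +1.85 percentage points.

The unemployment rate changes by +1.85 percentage points.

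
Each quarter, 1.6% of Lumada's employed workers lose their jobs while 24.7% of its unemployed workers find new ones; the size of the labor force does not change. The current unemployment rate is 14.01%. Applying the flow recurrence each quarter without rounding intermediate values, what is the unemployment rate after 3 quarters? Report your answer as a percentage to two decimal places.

With a fixed labor force, u_{t+1} = u_t + s·(1−u_t) − f·u_t = u_t·(1−s−f) + s.
Here 1−s−f = 0.737 and s = 0.016.
u_1 = 0.140100 × 0.737 + 0.016 = 0.119254.
u_2 = 0.119254 × 0.737 + 0.016 = 0.103890.
u_3 = 0.103890 × 0.737 + 0.016 = 0.092567.

Unemployment rate after three quarters ≈ 9.26%.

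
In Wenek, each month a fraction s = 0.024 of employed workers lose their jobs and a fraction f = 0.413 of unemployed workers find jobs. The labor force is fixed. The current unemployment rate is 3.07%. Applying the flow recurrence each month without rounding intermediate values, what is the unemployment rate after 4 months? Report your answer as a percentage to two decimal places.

With a fixed labor force, u_{t+1} = u_t + s·(1−u_t) − f·u_t = u_t·(1−s−f) + s.
Here 1−s−f = 0.563 and s = 0.024.
u_1 = 0.030700 × 0.563 + 0.024 = 0.041284.
u_2 = 0.041284 × 0.563 + 0.024 = 0.047243.
u_3 = 0.047243 × 0.563 + 0.024 = 0.050598.
u_4 = 0.050598 × 0.563 + 0.024 = 0.052487.

Unemployment rate after four months ≈ 5.25%.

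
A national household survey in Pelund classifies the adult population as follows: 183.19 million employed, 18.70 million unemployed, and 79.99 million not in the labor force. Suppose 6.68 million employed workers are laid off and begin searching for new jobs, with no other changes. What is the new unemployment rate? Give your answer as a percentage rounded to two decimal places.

New unemployment rate ≈ 12.57%.

Initially, labor force = 183.19 + 18.70 = 201.89 million, so u = 18.70/201.89 = 9.26%.
After the change, employed falls and unemployed rises by 6.68; labor force unchanged → E = 176.51, U = 25.38, labor force = 201.89 million.
New unemployment rate = 25.38 / 201.89 = 12.57%.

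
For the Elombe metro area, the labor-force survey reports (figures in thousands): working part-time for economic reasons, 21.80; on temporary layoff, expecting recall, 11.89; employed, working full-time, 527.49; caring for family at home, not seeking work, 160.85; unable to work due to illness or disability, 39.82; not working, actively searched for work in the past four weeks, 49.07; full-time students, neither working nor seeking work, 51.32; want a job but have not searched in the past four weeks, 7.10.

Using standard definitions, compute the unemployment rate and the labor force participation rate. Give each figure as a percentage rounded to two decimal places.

Unemployment rate ≈ 9.99%; labor force participation rate ≈ 70.20%.

Employed = 21.80 + 527.49 = 549.29 thousand (anyone who worked, including part-time for economic reasons, counts as employed).
Unemployed = 11.89 + 49.07 = 60.96 thousand (jobless and actively searching, or on temporary layoff).
Labor force = 549.29 + 60.96 = 610.25 thousand.
Not in labor force = 160.85 + 39.82 + 51.32 + 7.10 = 259.09 thousand (those not working and not actively searching are outside the labor force — including those who want a job but have given up searching).
Civilian working-age population = 610.25 + 259.09 = 869.34 thousand.
Unemployment rate = 60.96 / 610.25 = 9.99%.
Labor force participation rate = 610.25 / 869.34 = 70.20%.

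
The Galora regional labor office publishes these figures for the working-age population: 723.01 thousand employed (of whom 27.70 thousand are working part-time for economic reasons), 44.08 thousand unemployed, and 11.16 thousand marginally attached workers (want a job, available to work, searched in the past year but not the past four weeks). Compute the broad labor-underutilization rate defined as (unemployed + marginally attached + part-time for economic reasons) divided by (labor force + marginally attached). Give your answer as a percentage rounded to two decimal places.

Labor force = 723.01 + 44.08 = 767.09 thousand.
Numerator = 44.08 + 11.16 + 27.70 = 82.94 thousand.
Denominator = 767.09 + 11.16 = 778.25 thousand.
Broad rate = 82.94 / 778.25 = 10.66%.

Broad underutilization rate ≈ 10.66%.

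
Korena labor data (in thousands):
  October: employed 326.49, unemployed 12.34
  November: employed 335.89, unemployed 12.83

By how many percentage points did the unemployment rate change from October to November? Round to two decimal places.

The unemployment rate changed by +0.04 percentage points.

October: labor force = 326.49 + 12.34 = 338.83; u = 12.34/338.83 = 3.64%.
November: labor force = 335.89 + 12.83 = 348.72; u = 12.83/348.72 = 3.68%.
Change = 3.68% − 3.64% = +0.04 pp.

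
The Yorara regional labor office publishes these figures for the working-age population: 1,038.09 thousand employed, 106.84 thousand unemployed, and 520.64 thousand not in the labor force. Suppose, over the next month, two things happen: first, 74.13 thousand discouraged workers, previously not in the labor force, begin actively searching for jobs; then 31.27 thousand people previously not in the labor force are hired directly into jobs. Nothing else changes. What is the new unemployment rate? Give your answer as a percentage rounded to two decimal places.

Initially, labor force = 1,038.09 + 106.84 = 1,144.93 thousand, so u = 106.84/1,144.93 = 9.33%.
After the first change, unemployed and labor force both rise by 74.13 → E = 1,038.09, U = 180.97, labor force = 1,219.06 thousand.
After the second change, employed and labor force both rise by 31.27; unemployed unchanged → E = 1,069.36, U = 180.97, labor force = 1,250.33 thousand.
New unemployment rate = 180.97 / 1,250.33 = 14.47%.

New unemployment rate ≈ 14.47%.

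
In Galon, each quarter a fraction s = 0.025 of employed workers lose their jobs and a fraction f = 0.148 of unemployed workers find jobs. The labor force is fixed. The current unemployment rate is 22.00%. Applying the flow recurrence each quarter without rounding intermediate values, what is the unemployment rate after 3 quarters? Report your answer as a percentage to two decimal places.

With a fixed labor force, u_{t+1} = u_t + s·(1−u_t) − f·u_t = u_t·(1−s−f) + s.
Here 1−s−f = 0.827 and s = 0.025.
u_1 = 0.220000 × 0.827 + 0.025 = 0.206940.
u_2 = 0.206940 × 0.827 + 0.025 = 0.196139.
u_3 = 0.196139 × 0.827 + 0.025 = 0.187207.

Unemployment rate after three quarters ≈ 18.72%.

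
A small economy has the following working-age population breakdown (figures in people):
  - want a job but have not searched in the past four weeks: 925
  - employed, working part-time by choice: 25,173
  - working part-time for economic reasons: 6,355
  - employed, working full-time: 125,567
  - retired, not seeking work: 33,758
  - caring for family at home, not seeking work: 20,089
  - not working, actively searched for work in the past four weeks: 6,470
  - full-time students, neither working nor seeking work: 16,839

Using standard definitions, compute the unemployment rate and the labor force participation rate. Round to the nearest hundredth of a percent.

Employed = 25,173 + 6,355 + 125,567 = 157,095 (anyone who worked, including part-time for economic reasons, counts as employed).
Unemployed = 6,470.
Labor force = 157,095 + 6,470 = 163,565.
Not in labor force = 925 + 33,758 + 20,089 + 16,839 = 71,611 (those not working and not actively searching are outside the labor force — including those who want a job but have given up searching).
Civilian working-age population = 163,565 + 71,611 = 235,176.
Unemployment rate = 6,470 / 163,565 = 3.96%.
Labor force participation rate = 163,565 / 235,176 = 69.55%.

Unemployment rate ≈ 3.96%; labor force participation rate ≈ 69.55%.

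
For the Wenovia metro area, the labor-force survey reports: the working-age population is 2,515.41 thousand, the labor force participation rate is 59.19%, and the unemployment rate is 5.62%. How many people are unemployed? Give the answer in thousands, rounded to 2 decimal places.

About 83.67 thousand are unemployed.

Labor force = 0.5919 × 2,515.41 = 1,488.87 thousand.
Unemployed = 0.0562 × 1,488.87 ≈ 83.67 thousand.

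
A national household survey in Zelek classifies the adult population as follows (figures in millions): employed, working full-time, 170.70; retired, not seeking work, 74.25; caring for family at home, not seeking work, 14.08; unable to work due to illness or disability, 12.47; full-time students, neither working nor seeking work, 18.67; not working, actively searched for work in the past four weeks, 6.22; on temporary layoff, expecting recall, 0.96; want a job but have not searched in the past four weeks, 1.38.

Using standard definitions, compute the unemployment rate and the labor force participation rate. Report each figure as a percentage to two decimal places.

Employed = 170.70 million.
Unemployed = 6.22 + 0.96 = 7.18 million (jobless and actively searching, or on temporary layoff).
Labor force = 170.70 + 7.18 = 177.88 million.
Not in labor force = 74.25 + 14.08 + 12.47 + 18.67 + 1.38 = 120.85 million (those not working and not actively searching are outside the labor force — including those who want a job but have given up searching).
Civilian working-age population = 177.88 + 120.85 = 298.73 million.
Unemployment rate = 7.18 / 177.88 = 4.04%.
Labor force participation rate = 177.88 / 298.73 = 59.55%.

Unemployment rate ≈ 4.04%; labor force participation rate ≈ 59.55%.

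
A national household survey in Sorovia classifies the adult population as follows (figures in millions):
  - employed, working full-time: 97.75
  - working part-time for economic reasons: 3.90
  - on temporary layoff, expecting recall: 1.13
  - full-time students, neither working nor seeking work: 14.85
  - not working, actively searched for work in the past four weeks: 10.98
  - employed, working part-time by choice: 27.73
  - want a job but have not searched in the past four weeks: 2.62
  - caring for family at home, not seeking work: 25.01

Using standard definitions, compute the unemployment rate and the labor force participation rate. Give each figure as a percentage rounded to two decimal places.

Employed = 97.75 + 3.90 + 27.73 = 129.38 million (anyone who worked, including part-time for economic reasons, counts as employed).
Unemployed = 1.13 + 10.98 = 12.11 million (jobless and actively searching, or on temporary layoff).
Labor force = 129.38 + 12.11 = 141.49 million.
Not in labor force = 14.85 + 2.62 + 25.01 = 42.48 million (those not working and not actively searching are outside the labor force — including those who want a job but have given up searching).
Civilian working-age population = 141.49 + 42.48 = 183.97 million.
Unemployment rate = 12.11 / 141.49 = 8.56%.
Labor force participation rate = 141.49 / 183.97 = 76.91%.

Unemployment rate ≈ 8.56%; labor force participation rate ≈ 76.91%.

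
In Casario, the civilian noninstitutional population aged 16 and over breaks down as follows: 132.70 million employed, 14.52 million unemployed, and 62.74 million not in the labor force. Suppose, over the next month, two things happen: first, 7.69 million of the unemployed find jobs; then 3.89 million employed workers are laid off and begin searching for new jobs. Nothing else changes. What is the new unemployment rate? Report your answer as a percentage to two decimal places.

New unemployment rate ≈ 7.28%.

Initially, labor force = 132.70 + 14.52 = 147.22 million, so u = 14.52/147.22 = 9.86%.
After the first change, unemployed falls and employed rises by 7.69; labor force unchanged → E = 140.39, U = 6.83, labor force = 147.22 million.
After the second change, employed falls and unemployed rises by 3.89; labor force unchanged → E = 136.50, U = 10.72, labor force = 147.22 million.
New unemployment rate = 10.72 / 147.22 = 7.28%.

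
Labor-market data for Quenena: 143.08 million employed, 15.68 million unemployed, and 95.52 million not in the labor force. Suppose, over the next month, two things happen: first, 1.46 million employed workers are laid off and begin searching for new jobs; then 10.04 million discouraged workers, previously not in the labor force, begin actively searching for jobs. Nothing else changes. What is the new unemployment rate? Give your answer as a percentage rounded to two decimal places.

Initially, labor force = 143.08 + 15.68 = 158.76 million, so u = 15.68/158.76 = 9.88%.
After the first change, employed falls and unemployed rises by 1.46; labor force unchanged → E = 141.62, U = 17.14, labor force = 158.76 million.
After the second change, unemployed and labor force both rise by 10.04 → E = 141.62, U = 27.18, labor force = 168.80 million.
New unemployment rate = 27.18 / 168.80 = 16.10%.

New unemployment rate ≈ 16.10%.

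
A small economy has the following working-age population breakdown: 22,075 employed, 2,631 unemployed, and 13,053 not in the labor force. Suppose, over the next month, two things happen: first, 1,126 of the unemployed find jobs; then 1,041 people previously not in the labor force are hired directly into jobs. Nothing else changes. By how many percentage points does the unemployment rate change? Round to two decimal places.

Initially, labor force = 22,075 + 2,631 = 24,706, so u = 2,631/24,706 = 10.65%.
After the first change, unemployed falls and employed rises by 1,126; labor force unchanged → E = 23,201, U = 1,505, labor force = 24,706.
After the second change, employed and labor force both rise by 1,041; unemployed unchanged → E = 24,242, U = 1,505, labor force = 25,747.
New unemployment rate = 1,505 / 25,747 = 5.85%.
Change = 5.85% − 10.65% = −4.80 percentage points.

The unemployment rate changes by −4.80 percentage points.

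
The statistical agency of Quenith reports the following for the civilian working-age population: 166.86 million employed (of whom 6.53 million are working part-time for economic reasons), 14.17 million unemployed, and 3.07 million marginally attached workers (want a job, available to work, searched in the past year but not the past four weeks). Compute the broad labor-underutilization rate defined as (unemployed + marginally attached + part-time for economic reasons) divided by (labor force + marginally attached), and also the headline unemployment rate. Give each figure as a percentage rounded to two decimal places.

Labor force = 166.86 + 14.17 = 181.03 million.
Numerator = 14.17 + 3.07 + 6.53 = 23.77 million.
Denominator = 181.03 + 3.07 = 184.10 million.
Broad rate = 23.77 / 184.10 = 12.91%.
Headline unemployment rate = 14.17 / 181.03 = 7.83%.

Broad underutilization rate ≈ 12.91%; headline unemployment rate ≈ 7.83%.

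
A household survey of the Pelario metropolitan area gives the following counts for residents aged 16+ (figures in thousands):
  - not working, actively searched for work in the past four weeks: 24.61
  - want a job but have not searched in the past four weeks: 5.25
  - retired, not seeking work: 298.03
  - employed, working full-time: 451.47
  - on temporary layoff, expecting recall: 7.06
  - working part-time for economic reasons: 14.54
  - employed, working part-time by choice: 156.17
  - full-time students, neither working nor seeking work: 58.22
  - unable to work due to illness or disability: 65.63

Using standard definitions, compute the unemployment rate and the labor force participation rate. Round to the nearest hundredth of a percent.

Employed = 451.47 + 14.54 + 156.17 = 622.18 thousand (anyone who worked, including part-time for economic reasons, counts as employed).
Unemployed = 24.61 + 7.06 = 31.67 thousand (jobless and actively searching, or on temporary layoff).
Labor force = 622.18 + 31.67 = 653.85 thousand.
Not in labor force = 5.25 + 298.03 + 58.22 + 65.63 = 427.13 thousand (those not working and not actively searching are outside the labor force — including those who want a job but have given up searching).
Civilian working-age population = 653.85 + 427.13 = 1,080.98 thousand.
Unemployment rate = 31.67 / 653.85 = 4.84%.
Labor force participation rate = 653.85 / 1,080.98 = 60.49%.

Unemployment rate ≈ 4.84%; labor force participation rate ≈ 60.49%.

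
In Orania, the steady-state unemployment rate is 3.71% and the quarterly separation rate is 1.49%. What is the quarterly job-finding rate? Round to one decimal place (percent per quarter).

Job-finding rate ≈ 38.7% per quarter.

From u* = s/(s+f): f = s·(1−u)/u.
f = 1.49 × (1 − 0.0371) / 0.0371 = 1.4347 / 0.0371 ≈ 38.7% per quarter.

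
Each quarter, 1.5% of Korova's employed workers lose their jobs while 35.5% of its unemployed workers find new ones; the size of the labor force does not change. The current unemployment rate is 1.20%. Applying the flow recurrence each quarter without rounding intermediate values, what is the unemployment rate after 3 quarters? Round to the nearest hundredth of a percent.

With a fixed labor force, u_{t+1} = u_t + s·(1−u_t) − f·u_t = u_t·(1−s−f) + s.
Here 1−s−f = 0.630 and s = 0.015.
u_1 = 0.012000 × 0.630 + 0.015 = 0.022560.
u_2 = 0.022560 × 0.630 + 0.015 = 0.029213.
u_3 = 0.029213 × 0.630 + 0.015 = 0.033404.

Unemployment rate after three quarters ≈ 3.34%.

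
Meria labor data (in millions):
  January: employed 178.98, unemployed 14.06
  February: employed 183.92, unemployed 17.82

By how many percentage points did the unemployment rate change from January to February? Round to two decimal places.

The unemployment rate changed by +1.55 percentage points.

January: labor force = 178.98 + 14.06 = 193.04; u = 14.06/193.04 = 7.28%.
February: labor force = 183.92 + 17.82 = 201.74; u = 17.82/201.74 = 8.83%.
Change = 8.83% − 7.28% = +1.55 pp.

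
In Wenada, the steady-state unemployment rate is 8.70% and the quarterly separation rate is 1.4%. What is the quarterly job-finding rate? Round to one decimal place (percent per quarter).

Job-finding rate ≈ 14.7% per quarter.

From u* = s/(s+f): f = s·(1−u)/u.
f = 1.4 × (1 − 0.0870) / 0.0870 = 1.2782 / 0.0870 ≈ 14.7% per quarter.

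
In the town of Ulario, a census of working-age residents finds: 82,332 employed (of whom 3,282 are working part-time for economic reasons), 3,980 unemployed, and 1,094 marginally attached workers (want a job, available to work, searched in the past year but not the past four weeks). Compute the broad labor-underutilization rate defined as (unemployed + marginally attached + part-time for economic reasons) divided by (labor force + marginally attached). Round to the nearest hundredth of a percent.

Broad underutilization rate ≈ 9.56%.

Labor force = 82,332 + 3,980 = 86,312.
Numerator = 3,980 + 1,094 + 3,282 = 8,356.
Denominator = 86,312 + 1,094 = 87,406.
Broad rate = 8,356 / 87,406 = 9.56%.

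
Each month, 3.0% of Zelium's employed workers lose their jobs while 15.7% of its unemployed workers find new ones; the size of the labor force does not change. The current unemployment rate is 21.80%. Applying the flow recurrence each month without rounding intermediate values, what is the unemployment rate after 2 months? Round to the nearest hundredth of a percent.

With a fixed labor force, u_{t+1} = u_t + s·(1−u_t) − f·u_t = u_t·(1−s−f) + s.
Here 1−s−f = 0.813 and s = 0.030.
u_1 = 0.218000 × 0.813 + 0.030 = 0.207234.
u_2 = 0.207234 × 0.813 + 0.030 = 0.198481.

Unemployment rate after two months ≈ 19.85%.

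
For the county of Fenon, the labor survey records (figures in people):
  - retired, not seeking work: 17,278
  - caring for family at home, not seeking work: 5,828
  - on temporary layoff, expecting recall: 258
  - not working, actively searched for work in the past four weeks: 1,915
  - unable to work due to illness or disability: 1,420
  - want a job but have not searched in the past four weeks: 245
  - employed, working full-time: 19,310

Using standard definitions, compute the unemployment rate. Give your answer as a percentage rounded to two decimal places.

Unemployment rate ≈ 10.11%.

Employed = 19,310.
Unemployed = 258 + 1,915 = 2,173 (jobless and actively searching, or on temporary layoff).
Labor force = 19,310 + 2,173 = 21,483.
Unemployment rate = 2,173 / 21,483 = 10.11%.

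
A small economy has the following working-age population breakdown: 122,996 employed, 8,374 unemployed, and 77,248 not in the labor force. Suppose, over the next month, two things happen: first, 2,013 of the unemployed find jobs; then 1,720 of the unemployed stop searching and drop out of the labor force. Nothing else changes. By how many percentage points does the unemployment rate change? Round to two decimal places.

The unemployment rate changes by −2.79 percentage points.

Initially, labor force = 122,996 + 8,374 = 131,370, so u = 8,374/131,370 = 6.37%.
After the first change, unemployed falls and employed rises by 2,013; labor force unchanged → E = 125,009, U = 6,361, labor force = 131,370.
After the second change, unemployed and labor force both fall by 1,720 → E = 125,009, U = 4,641, labor force = 129,650.
New unemployment rate = 4,641 / 129,650 = 3.58%.
Change = 3.58% − 6.37% = −2.79 percentage points.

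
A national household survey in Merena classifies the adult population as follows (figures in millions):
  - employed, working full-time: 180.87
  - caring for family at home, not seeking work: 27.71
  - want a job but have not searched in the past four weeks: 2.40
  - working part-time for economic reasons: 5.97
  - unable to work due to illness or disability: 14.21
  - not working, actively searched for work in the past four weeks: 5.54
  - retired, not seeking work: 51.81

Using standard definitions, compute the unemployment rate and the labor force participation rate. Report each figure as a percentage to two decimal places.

Employed = 180.87 + 5.97 = 186.84 million (anyone who worked, including part-time for economic reasons, counts as employed).
Unemployed = 5.54 million.
Labor force = 186.84 + 5.54 = 192.38 million.
Not in labor force = 27.71 + 2.40 + 14.21 + 51.81 = 96.13 million (those not working and not actively searching are outside the labor force — including those who want a job but have given up searching).
Civilian working-age population = 192.38 + 96.13 = 288.51 million.
Unemployment rate = 5.54 / 192.38 = 2.88%.
Labor force participation rate = 192.38 / 288.51 = 66.68%.

Unemployment rate ≈ 2.88%; labor force participation rate ≈ 66.68%.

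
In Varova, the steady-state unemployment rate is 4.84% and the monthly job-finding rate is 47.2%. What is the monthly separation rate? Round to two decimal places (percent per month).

From u* = s/(s+f): s = u·f/(1−u).
s = 0.0484 × 47.2 / (1 − 0.0484) = 2.2845 / 0.9516 ≈ 2.40% per month.

Separation rate ≈ 2.40% per month.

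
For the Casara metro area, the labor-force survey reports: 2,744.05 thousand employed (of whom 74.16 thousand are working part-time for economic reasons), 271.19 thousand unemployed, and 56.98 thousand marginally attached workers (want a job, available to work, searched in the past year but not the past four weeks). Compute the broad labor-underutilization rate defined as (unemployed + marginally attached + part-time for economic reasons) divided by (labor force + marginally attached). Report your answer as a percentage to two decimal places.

Labor force = 2,744.05 + 271.19 = 3,015.24 thousand.
Numerator = 271.19 + 56.98 + 74.16 = 402.33 thousand.
Denominator = 3,015.24 + 56.98 = 3,072.22 thousand.
Broad rate = 402.33 / 3,072.22 = 13.10%.

Broad underutilization rate ≈ 13.10%.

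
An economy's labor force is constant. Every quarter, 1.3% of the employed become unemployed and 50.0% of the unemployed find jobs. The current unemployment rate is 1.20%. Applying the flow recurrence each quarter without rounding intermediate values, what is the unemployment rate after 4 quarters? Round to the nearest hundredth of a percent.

With a fixed labor force, u_{t+1} = u_t + s·(1−u_t) − f·u_t = u_t·(1−s−f) + s.
Here 1−s−f = 0.487 and s = 0.013.
u_1 = 0.012000 × 0.487 + 0.013 = 0.018844.
u_2 = 0.018844 × 0.487 + 0.013 = 0.022177.
u_3 = 0.022177 × 0.487 + 0.013 = 0.023800.
u_4 = 0.023800 × 0.487 + 0.013 = 0.024591.

Unemployment rate after four quarters ≈ 2.46%.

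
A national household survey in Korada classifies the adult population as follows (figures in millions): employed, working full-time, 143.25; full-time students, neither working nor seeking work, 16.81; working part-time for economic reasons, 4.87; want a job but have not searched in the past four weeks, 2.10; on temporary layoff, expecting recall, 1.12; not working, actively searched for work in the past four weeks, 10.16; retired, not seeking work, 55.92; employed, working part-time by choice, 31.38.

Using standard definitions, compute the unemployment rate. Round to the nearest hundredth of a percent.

Employed = 143.25 + 4.87 + 31.38 = 179.50 million (anyone who worked, including part-time for economic reasons, counts as employed).
Unemployed = 1.12 + 10.16 = 11.28 million (jobless and actively searching, or on temporary layoff).
Labor force = 179.50 + 11.28 = 190.78 million.
Unemployment rate = 11.28 / 190.78 = 5.91%.

Unemployment rate ≈ 5.91%.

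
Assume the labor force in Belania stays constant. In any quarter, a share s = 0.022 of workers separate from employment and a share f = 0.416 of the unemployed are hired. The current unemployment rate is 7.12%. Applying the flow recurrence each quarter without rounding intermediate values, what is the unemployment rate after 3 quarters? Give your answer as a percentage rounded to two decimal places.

Unemployment rate after three quarters ≈ 5.40%.

With a fixed labor force, u_{t+1} = u_t + s·(1−u_t) − f·u_t = u_t·(1−s−f) + s.
Here 1−s−f = 0.562 and s = 0.022.
u_1 = 0.071200 × 0.562 + 0.022 = 0.062014.
u_2 = 0.062014 × 0.562 + 0.022 = 0.056852.
u_3 = 0.056852 × 0.562 + 0.022 = 0.053951.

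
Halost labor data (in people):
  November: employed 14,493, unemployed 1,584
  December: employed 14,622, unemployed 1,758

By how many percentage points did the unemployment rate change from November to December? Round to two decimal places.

November: labor force = 14,493 + 1,584 = 16,077; u = 1,584/16,077 = 9.85%.
December: labor force = 14,622 + 1,758 = 16,380; u = 1,758/16,380 = 10.73%.
Change = 10.73% − 9.85% = +0.88 pp.

The unemployment rate changed by +0.88 percentage points.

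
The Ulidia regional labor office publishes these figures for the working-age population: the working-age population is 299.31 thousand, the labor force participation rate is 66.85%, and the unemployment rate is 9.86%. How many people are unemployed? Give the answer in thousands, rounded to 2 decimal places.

Labor force = 0.6685 × 299.31 = 200.09 thousand.
Unemployed = 0.0986 × 200.09 ≈ 19.73 thousand.

About 19.73 thousand are unemployed.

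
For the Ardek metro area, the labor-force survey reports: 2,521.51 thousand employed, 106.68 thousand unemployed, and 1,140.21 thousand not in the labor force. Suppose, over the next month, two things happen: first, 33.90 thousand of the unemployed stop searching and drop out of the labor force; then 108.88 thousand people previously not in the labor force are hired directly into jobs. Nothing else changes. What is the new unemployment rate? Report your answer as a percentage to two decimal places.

Initially, labor force = 2,521.51 + 106.68 = 2,628.19 thousand, so u = 106.68/2,628.19 = 4.06%.
After the first change, unemployed and labor force both fall by 33.90 → E = 2,521.51, U = 72.78, labor force = 2,594.29 thousand.
After the second change, employed and labor force both rise by 108.88; unemployed unchanged → E = 2,630.39, U = 72.78, labor force = 2,703.17 thousand.
New unemployment rate = 72.78 / 2,703.17 = 2.69%.

New unemployment rate ≈ 2.69%.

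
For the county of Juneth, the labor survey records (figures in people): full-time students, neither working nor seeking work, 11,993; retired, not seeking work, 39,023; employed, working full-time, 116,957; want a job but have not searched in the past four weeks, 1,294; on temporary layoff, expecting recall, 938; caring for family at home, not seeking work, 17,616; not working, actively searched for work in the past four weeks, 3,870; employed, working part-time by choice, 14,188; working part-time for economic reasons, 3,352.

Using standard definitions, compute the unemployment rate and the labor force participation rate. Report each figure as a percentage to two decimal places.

Unemployment rate ≈ 3.45%; labor force participation rate ≈ 66.58%.

Employed = 116,957 + 14,188 + 3,352 = 134,497 (anyone who worked, including part-time for economic reasons, counts as employed).
Unemployed = 938 + 3,870 = 4,808 (jobless and actively searching, or on temporary layoff).
Labor force = 134,497 + 4,808 = 139,305.
Not in labor force = 11,993 + 39,023 + 1,294 + 17,616 = 69,926 (those not working and not actively searching are outside the labor force — including those who want a job but have given up searching).
Civilian working-age population = 139,305 + 69,926 = 209,231.
Unemployment rate = 4,808 / 139,305 = 3.45%.
Labor force participation rate = 139,305 / 209,231 = 66.58%.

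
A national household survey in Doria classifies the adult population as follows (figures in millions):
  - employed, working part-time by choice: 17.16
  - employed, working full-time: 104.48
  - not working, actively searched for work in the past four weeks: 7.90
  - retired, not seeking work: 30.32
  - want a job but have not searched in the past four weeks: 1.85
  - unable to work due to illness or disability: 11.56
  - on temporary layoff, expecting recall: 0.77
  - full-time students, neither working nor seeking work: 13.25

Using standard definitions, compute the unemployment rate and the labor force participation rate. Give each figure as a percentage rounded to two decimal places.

Employed = 17.16 + 104.48 = 121.64 million.
Unemployed = 7.90 + 0.77 = 8.67 million (jobless and actively searching, or on temporary layoff).
Labor force = 121.64 + 8.67 = 130.31 million.
Not in labor force = 30.32 + 1.85 + 11.56 + 13.25 = 56.98 million (those not working and not actively searching are outside the labor force — including those who want a job but have given up searching).
Civilian working-age population = 130.31 + 56.98 = 187.29 million.
Unemployment rate = 8.67 / 130.31 = 6.65%.
Labor force participation rate = 130.31 / 187.29 = 69.58%.

Unemployment rate ≈ 6.65%; labor force participation rate ≈ 69.58%.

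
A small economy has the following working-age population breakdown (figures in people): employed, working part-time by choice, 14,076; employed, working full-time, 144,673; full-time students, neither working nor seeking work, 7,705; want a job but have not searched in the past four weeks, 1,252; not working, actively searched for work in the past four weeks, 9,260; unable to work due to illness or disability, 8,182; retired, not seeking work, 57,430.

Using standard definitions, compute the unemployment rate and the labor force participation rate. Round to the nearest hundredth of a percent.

Unemployment rate ≈ 5.51%; labor force participation rate ≈ 69.26%.

Employed = 14,076 + 144,673 = 158,749.
Unemployed = 9,260.
Labor force = 158,749 + 9,260 = 168,009.
Not in labor force = 7,705 + 1,252 + 8,182 + 57,430 = 74,569 (those not working and not actively searching are outside the labor force — including those who want a job but have given up searching).
Civilian working-age population = 168,009 + 74,569 = 242,578.
Unemployment rate = 9,260 / 168,009 = 5.51%.
Labor force participation rate = 168,009 / 242,578 = 69.26%.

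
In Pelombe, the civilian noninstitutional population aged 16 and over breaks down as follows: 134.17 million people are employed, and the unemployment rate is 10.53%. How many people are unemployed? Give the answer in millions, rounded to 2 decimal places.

About 15.79 million are unemployed.

Let U be the number unemployed. The labor force is E + U, and U/(E+U) = 0.1053.
So U = 0.1053 × 134.17 / (1 − 0.1053) = 14.1281 / 0.8947 ≈ 15.79 million.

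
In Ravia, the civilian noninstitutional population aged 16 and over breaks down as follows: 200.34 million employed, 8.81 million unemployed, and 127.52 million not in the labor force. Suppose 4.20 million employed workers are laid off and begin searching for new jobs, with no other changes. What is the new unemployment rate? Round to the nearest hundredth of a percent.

New unemployment rate ≈ 6.22%.

Initially, labor force = 200.34 + 8.81 = 209.15 million, so u = 8.81/209.15 = 4.21%.
After the change, employed falls and unemployed rises by 4.20; labor force unchanged → E = 196.14, U = 13.01, labor force = 209.15 million.
New unemployment rate = 13.01 / 209.15 = 6.22%.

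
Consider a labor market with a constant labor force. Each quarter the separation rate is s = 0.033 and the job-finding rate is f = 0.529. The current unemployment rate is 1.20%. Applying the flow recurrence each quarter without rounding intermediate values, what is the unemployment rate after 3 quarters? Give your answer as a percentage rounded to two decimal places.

With a fixed labor force, u_{t+1} = u_t + s·(1−u_t) − f·u_t = u_t·(1−s−f) + s.
Here 1−s−f = 0.438 and s = 0.033.
u_1 = 0.012000 × 0.438 + 0.033 = 0.038256.
u_2 = 0.038256 × 0.438 + 0.033 = 0.049756.
u_3 = 0.049756 × 0.438 + 0.033 = 0.054793.

Unemployment rate after three quarters ≈ 5.48%.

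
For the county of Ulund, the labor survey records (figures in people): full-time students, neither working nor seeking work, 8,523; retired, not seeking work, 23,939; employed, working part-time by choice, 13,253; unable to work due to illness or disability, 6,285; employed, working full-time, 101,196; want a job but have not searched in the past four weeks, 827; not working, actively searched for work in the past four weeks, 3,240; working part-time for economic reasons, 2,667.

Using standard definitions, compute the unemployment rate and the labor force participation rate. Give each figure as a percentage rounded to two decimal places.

Unemployment rate ≈ 2.69%; labor force participation rate ≈ 75.26%.

Employed = 13,253 + 101,196 + 2,667 = 117,116 (anyone who worked, including part-time for economic reasons, counts as employed).
Unemployed = 3,240.
Labor force = 117,116 + 3,240 = 120,356.
Not in labor force = 8,523 + 23,939 + 6,285 + 827 = 39,574 (those not working and not actively searching are outside the labor force — including those who want a job but have given up searching).
Civilian working-age population = 120,356 + 39,574 = 159,930.
Unemployment rate = 3,240 / 120,356 = 2.69%.
Labor force participation rate = 120,356 / 159,930 = 75.26%.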